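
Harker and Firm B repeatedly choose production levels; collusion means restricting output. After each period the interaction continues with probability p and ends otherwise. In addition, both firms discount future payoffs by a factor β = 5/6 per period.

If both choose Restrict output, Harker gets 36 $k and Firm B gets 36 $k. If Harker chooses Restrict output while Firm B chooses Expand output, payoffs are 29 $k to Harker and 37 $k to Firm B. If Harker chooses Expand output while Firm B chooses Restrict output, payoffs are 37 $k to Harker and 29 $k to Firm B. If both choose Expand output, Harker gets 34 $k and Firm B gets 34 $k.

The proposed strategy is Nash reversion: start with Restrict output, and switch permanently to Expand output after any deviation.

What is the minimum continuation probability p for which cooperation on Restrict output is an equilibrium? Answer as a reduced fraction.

Expected continuation weight on next period's payoff is β·p = 5/6·p, which plays the role of the discount factor.
Cooperation requires 5/6·p ≥ (37−36)/(37−34) = 1/3, hence p ≥ 2/5.

2/5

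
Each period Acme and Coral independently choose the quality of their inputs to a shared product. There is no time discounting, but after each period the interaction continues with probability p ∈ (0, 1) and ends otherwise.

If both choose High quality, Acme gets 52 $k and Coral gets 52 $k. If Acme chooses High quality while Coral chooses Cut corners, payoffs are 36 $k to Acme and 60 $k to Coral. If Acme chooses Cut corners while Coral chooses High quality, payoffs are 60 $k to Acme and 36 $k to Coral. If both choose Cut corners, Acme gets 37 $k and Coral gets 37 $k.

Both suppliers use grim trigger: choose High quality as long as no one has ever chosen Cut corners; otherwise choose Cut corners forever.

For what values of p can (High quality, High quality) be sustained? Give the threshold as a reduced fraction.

8/23

With no time discounting, the continuation probability p plays the role of the discount factor.
Grim-trigger IC: 52/(1−p) ≥ 60 + 37p/(1−p) ⇒ p ≥ (60−52)/(60−37) = 8/23.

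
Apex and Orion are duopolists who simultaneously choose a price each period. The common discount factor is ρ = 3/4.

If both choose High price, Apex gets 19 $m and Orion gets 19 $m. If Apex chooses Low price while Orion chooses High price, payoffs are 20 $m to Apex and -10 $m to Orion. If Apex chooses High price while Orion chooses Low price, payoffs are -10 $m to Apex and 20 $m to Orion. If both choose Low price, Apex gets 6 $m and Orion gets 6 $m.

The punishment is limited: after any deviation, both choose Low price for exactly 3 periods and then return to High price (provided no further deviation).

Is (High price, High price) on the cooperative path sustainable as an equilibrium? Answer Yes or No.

Yes

A one-shot deviation gives 20 now, then 6 for 3 periods, then back to 19.
Gain from deviating: (20−19) today; loss: (19−6) in each of the next 3 periods.
No-deviation condition: (19−6)(ρ+…+ρ^3) ≥ 20−19, i.e. ρ+…+ρ^3 ≥ 1/13.
At ρ = 3/4: ρ+…+ρ^3 = 1.7344 ≥ 0.0769.
So cooperation is sustainable.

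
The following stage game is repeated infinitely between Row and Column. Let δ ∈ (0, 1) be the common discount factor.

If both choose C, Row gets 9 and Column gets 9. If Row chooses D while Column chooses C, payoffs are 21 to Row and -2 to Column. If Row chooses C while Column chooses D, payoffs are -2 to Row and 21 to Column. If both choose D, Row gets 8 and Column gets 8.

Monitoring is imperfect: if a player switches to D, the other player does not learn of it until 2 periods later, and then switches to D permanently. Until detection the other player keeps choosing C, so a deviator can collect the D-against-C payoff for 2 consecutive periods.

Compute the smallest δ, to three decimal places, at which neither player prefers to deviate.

A deviator earns 21 for 2 periods, then 8 forever; cooperating earns 9 forever. Multiplying the IC by (1−δ):
9 ≥ 21(1−δ^2) + 8δ^2, so 13·δ^2 ≥ 12 and δ^2 ≥ 12/13.
δ ≥ (12/13)^(1/2) ≈ 0.961.

0.961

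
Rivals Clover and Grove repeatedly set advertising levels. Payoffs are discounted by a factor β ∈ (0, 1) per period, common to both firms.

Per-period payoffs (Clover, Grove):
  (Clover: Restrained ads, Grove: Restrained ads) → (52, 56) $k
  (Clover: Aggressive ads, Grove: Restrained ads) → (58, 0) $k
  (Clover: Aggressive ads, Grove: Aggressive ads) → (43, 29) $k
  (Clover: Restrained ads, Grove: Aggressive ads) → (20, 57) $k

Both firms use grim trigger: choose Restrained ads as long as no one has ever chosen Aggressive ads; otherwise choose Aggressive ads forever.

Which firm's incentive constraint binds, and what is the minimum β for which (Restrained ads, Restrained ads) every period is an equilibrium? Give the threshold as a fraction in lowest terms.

Clover; β ≥ 2/5

For Clover: deviation gain 58−52 = 6, per-period punishment loss 52−43 = 9. IC gives β ≥ 6/15 = 2/5.
For Grove: gain 1, loss 27 per period, so β ≥ 1/28.
The tighter constraint is Clover's, so cooperation needs β ≥ 2/5.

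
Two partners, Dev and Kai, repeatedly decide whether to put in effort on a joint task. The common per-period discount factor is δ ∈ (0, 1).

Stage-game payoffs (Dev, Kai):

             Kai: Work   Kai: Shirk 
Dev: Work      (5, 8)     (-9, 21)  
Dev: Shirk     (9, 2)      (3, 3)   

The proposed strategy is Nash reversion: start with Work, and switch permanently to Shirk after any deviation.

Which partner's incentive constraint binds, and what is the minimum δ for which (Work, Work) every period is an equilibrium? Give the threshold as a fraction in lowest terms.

Dev's threshold: (9−5)/(9−3) = 2/3.
Kai's threshold: (21−8)/(21−3) = 13/18.
2/3 < 13/18, so Kai binds and δ* = 13/18.

Kai; δ ≥ 13/18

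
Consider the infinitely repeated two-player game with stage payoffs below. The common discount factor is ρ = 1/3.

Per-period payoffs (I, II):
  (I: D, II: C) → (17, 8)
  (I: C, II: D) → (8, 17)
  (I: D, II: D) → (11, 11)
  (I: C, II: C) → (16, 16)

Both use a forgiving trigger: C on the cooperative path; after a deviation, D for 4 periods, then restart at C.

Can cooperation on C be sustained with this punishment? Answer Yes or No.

Comparing payoff streams over the 5 periods until play realigns: cooperate → 16(1+ρ+…+ρ^4); deviate → 17 + 11(ρ+…+ρ^4).
Cooperation is sustained iff (16−11)(ρ+…+ρ^4) ≥ 17−16.
ρ+…+ρ^4 = 1/3·(1−(1/3)^4)/(1−1/3) = 0.4938, and (17−16)/(16−11) = 0.2000.
0.4938 ≥ 0.2000, so cooperation is sustainable.

Yes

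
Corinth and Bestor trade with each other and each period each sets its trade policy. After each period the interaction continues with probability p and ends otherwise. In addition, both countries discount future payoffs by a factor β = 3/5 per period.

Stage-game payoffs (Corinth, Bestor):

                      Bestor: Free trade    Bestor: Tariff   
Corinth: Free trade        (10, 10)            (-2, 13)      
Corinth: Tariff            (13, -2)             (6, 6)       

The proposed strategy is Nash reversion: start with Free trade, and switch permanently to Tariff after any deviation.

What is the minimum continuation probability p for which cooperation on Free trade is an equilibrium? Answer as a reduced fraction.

5/7

With continuation probability p and discount β, the effective per-period discount factor is βp.
Grim-trigger IC: βp ≥ (13−10)/(13−6) = 3/7.
So p ≥ (3/7)/(3/5) = 5/7.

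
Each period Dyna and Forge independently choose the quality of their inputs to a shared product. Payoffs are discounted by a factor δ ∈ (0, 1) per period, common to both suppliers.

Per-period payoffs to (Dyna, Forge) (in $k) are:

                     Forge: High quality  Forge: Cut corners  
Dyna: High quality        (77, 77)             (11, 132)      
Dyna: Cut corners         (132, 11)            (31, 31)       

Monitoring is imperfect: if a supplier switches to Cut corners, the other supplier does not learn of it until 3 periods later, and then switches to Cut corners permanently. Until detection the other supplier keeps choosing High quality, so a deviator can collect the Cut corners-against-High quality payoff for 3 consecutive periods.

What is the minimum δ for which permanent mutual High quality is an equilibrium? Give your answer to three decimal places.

0.817

A deviator earns 132 for 3 periods, then 31 forever; cooperating earns 77 forever. Multiplying the IC by (1−δ):
77 ≥ 132(1−δ^3) + 31δ^3, so 101·δ^3 ≥ 55 and δ^3 ≥ 55/101.
δ ≥ (55/101)^(1/3) ≈ 0.817.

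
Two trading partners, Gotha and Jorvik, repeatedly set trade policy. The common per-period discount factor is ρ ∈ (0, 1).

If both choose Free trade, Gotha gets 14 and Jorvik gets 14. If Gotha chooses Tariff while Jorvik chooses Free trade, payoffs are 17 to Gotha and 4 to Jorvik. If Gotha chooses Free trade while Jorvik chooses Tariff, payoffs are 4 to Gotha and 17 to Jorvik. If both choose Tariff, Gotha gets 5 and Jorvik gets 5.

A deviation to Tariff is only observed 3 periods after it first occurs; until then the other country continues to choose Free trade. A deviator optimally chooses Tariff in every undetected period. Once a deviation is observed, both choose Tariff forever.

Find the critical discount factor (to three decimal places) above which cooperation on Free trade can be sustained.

0.630

Deviating for the 3 undetected periods gains 17−14 = 3 per period over cooperation, then loses 14−5 = 9 per period forever once punishment starts.
Gain: 3(1 + ρ + … + ρ^2); loss: 9·ρ^3/(1−ρ).
No profitable deviation ⇔ 3(1−ρ^3) ≤ 9·ρ^3, i.e. ρ^3 ≥ 3/(3+9) = 1/4.
Hence ρ ≥ (1/4)^(1/3) ≈ 0.630.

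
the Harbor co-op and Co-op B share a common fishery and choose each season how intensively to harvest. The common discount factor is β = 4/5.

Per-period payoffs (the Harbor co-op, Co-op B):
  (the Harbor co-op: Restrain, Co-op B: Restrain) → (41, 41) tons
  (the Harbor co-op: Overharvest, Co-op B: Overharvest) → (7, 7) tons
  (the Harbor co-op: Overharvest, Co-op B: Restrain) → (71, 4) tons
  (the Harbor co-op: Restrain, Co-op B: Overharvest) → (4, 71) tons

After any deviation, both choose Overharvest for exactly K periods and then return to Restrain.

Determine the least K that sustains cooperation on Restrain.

2

No profitable deviation requires (41−7)(β+…+β^K) ≥ 71−41, i.e. β+…+β^K ≥ 15/17 ≈ 0.8824.
With β = 4/5, the partial sums are K=1: 0.8000, K=2: 1.4400.
K = 2 is the first length at which the sum reaches 0.8824.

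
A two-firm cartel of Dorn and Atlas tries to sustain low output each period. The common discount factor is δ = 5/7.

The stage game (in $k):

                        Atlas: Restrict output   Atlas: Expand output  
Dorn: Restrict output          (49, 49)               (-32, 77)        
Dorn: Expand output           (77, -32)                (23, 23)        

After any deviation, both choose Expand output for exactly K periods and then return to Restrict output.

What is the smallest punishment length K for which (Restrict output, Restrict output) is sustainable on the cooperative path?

2

IC: δ(1−δ^K)/(1−δ) ≥ (77−49)/(49−23) = 14/13.
With δ = 5/7: need 1 − δ^K ≥ 14/13·(1−5/7)/(5/7), i.e. δ^K ≤ 0.5692.
Since (5/7)^1 = 0.7143 and (5/7)^2 = 0.5102, the smallest such K is 2.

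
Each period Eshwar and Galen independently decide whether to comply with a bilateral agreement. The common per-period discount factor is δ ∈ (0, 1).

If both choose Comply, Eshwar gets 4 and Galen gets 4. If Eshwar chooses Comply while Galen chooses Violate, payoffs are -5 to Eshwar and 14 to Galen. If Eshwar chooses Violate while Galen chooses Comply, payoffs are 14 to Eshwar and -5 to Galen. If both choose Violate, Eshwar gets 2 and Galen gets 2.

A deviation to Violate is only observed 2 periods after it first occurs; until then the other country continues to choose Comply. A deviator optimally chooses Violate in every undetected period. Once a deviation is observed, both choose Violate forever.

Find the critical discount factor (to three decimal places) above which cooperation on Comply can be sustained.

0.913

Deviating for the 2 undetected periods gains 14−4 = 10 per period over cooperation, then loses 4−2 = 2 per period forever once punishment starts.
Gain: 10(1 + δ + … + δ^1); loss: 2·δ^2/(1−δ).
No profitable deviation ⇔ 10(1−δ^2) ≤ 2·δ^2, i.e. δ^2 ≥ 10/(10+2) = 5/6.
Hence δ ≥ (5/6)^(1/2) ≈ 0.913.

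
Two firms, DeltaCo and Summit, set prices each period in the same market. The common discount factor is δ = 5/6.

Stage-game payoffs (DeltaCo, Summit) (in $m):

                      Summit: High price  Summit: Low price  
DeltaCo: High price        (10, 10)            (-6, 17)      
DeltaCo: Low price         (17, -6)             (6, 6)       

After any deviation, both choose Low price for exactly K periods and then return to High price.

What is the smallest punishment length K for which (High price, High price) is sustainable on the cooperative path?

3

Need Σ_{k=1}^{K} δ^k ≥ (17−10)/(10−6) = 1.7500 at δ = 5/6.
At K = 2 the sum is 1.5278 < 1.7500; at K = 3 it is 2.1065 ≥ 1.7500.
So the minimum punishment length is K = 3.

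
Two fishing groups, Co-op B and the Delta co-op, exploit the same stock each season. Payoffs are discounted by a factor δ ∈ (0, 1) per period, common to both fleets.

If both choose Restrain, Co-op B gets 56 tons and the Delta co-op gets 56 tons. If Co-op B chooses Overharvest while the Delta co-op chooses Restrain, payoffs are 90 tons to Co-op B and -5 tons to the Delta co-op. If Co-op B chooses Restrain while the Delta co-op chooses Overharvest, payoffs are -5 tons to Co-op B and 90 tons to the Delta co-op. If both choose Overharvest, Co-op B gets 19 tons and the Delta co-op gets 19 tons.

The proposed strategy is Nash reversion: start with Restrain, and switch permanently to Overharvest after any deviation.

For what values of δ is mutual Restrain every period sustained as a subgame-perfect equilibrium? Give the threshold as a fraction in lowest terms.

Cooperation forever yields 56 each period: 56/(1−δ).
Deviating yields 90 once, then 19 forever: 90 + 19δ/(1−δ).
No profitable deviation requires 56/(1−δ) ≥ 90 + 19δ/(1−δ).
Multiplying by (1−δ): 56 ≥ 90(1−δ) + 19δ = 90 − 71δ.
So 71δ ≥ 34, i.e. δ ≥ 34/71.

34/71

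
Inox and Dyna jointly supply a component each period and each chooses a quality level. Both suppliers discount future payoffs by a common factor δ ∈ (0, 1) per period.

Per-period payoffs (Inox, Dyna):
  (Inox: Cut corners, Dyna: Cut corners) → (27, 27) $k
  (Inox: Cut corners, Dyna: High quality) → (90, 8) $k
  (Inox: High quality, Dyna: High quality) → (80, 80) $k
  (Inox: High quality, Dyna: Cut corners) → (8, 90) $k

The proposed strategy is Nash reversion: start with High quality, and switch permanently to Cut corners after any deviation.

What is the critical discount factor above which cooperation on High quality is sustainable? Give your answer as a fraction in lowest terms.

80/(1−δ) ≥ 90 + 27δ/(1−δ)
80 ≥ 90 − 63δ
δ ≥ 10/63.

10/63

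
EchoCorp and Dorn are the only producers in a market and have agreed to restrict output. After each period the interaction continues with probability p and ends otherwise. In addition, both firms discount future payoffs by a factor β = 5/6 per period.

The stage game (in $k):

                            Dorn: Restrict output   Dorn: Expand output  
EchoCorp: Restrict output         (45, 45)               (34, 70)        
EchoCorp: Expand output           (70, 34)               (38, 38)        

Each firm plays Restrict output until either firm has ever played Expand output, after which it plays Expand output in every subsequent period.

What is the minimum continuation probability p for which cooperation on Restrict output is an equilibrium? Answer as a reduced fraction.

15/16

Expected continuation weight on next period's payoff is β·p = 5/6·p, which plays the role of the discount factor.
Cooperation requires 5/6·p ≥ (70−45)/(70−38) = 25/32, hence p ≥ 15/16.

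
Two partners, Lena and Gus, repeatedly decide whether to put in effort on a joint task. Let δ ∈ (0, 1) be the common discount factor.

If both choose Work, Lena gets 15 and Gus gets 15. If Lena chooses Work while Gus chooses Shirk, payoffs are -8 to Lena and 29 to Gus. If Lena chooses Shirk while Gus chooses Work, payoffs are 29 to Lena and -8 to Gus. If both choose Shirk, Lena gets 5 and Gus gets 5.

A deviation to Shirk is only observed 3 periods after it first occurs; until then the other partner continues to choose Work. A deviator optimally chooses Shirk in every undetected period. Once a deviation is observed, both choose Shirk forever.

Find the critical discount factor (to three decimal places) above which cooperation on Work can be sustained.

0.836

A deviator earns 29 for 3 periods, then 5 forever; cooperating earns 15 forever. Multiplying the IC by (1−δ):
15 ≥ 29(1−δ^3) + 5δ^3, so 24·δ^3 ≥ 14 and δ^3 ≥ 7/12.
δ ≥ (7/12)^(1/3) ≈ 0.836.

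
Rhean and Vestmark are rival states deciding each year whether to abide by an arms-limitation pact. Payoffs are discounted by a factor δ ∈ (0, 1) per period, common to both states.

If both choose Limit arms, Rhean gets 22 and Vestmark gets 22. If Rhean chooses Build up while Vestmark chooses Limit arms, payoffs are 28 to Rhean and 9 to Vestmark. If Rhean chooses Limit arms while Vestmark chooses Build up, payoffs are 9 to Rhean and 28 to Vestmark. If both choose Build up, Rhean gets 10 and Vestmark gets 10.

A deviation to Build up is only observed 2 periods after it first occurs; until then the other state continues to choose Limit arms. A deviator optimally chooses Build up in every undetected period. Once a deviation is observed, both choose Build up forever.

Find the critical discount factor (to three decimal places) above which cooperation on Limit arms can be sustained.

Deviating for the 2 undetected periods gains 28−22 = 6 per period over cooperation, then loses 22−10 = 12 per period forever once punishment starts.
Gain: 6(1 + δ + … + δ^1); loss: 12·δ^2/(1−δ).
No profitable deviation ⇔ 6(1−δ^2) ≤ 12·δ^2, i.e. δ^2 ≥ 6/(6+12) = 1/3.
Hence δ ≥ (1/3)^(1/2) ≈ 0.577.

0.577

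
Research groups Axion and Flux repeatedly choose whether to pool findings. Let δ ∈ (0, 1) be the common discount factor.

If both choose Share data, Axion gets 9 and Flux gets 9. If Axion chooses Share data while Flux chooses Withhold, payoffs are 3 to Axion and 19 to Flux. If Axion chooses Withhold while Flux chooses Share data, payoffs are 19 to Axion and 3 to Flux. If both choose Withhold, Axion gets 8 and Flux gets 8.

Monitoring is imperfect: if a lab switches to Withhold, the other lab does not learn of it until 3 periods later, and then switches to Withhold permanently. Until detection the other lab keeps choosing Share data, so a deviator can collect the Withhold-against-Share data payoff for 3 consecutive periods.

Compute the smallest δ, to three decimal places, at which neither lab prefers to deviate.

0.969

Deviating for the 3 undetected periods gains 19−9 = 10 per period over cooperation, then loses 9−8 = 1 per period forever once punishment starts.
Gain: 10(1 + δ + … + δ^2); loss: 1·δ^3/(1−δ).
No profitable deviation ⇔ 10(1−δ^3) ≤ 1·δ^3, i.e. δ^3 ≥ 10/(10+1) = 10/11.
Hence δ ≥ (10/11)^(1/3) ≈ 0.969.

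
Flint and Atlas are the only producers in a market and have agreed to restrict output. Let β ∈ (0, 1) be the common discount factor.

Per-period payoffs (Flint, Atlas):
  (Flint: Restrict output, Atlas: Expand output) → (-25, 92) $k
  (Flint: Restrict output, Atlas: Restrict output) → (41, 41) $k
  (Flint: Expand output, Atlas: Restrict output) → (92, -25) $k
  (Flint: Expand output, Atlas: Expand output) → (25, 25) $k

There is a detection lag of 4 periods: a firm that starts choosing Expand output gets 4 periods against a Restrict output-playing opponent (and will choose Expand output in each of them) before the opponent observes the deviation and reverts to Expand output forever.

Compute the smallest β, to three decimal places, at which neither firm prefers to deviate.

A deviator earns 92 for 4 periods, then 25 forever; cooperating earns 41 forever. Multiplying the IC by (1−β):
41 ≥ 92(1−β^4) + 25β^4, so 67·β^4 ≥ 51 and β^4 ≥ 51/67.
β ≥ (51/67)^(1/4) ≈ 0.934.

0.934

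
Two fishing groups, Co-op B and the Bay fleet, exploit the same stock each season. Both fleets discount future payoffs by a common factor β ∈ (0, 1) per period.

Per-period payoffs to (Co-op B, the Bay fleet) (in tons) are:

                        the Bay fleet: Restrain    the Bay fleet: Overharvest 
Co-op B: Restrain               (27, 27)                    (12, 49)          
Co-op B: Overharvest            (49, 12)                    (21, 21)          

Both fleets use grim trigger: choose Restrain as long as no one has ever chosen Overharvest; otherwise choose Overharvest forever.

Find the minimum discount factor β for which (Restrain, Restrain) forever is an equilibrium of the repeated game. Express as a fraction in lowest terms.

11/14

27/(1−β) ≥ 49 + 21β/(1−β)
27 ≥ 49 − 28β
β ≥ 22/28 = 11/14.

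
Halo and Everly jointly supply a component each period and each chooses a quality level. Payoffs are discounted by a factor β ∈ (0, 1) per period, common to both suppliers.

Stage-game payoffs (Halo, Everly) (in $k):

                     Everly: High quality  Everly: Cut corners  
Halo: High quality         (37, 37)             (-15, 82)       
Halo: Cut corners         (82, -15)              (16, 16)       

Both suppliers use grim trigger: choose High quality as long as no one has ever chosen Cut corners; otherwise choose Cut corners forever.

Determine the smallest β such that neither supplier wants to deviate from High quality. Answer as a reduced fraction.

15/22

37/(1−β) ≥ 82 + 16β/(1−β)
37 ≥ 82 − 66β
β ≥ 45/66 = 15/22.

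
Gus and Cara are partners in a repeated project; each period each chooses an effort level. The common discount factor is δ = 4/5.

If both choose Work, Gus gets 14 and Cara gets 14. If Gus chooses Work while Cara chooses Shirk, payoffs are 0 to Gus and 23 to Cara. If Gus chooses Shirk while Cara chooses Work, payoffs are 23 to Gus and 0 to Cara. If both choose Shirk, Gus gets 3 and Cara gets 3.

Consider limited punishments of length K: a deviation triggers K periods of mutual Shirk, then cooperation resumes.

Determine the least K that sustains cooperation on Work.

2

IC: δ(1−δ^K)/(1−δ) ≥ (23−14)/(14−3) = 9/11.
With δ = 4/5: need 1 − δ^K ≥ 9/11·(1−4/5)/(4/5), i.e. δ^K ≤ 0.7955.
Since (4/5)^1 = 0.8000 and (4/5)^2 = 0.6400, the smallest such K is 2.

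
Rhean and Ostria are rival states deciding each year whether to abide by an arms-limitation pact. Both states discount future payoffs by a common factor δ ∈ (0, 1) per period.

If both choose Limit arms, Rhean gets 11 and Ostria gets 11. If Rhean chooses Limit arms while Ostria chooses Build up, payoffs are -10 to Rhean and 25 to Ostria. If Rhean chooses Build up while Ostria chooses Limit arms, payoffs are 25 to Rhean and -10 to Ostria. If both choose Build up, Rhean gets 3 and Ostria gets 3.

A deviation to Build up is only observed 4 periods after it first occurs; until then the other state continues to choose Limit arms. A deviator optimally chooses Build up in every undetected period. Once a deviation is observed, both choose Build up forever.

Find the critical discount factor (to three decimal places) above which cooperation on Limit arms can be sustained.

Deviating for the 4 undetected periods gains 25−11 = 14 per period over cooperation, then loses 11−3 = 8 per period forever once punishment starts.
Gain: 14(1 + δ + … + δ^3); loss: 8·δ^4/(1−δ).
No profitable deviation ⇔ 14(1−δ^4) ≤ 8·δ^4, i.e. δ^4 ≥ 14/(14+8) = 7/11.
Hence δ ≥ (7/11)^(1/4) ≈ 0.893.

0.893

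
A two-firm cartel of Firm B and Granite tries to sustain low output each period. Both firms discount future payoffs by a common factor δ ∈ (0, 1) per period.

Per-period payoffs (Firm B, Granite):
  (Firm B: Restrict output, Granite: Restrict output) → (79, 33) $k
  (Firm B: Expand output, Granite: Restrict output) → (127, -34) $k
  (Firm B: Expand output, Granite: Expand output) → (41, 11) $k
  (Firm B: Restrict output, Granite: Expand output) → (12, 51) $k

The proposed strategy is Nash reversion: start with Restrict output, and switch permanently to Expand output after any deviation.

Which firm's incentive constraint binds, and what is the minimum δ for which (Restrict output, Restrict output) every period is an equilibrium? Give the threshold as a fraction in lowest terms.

Firm B; δ ≥ 24/43

Firm B's threshold: (127−79)/(127−41) = 24/43.
Granite's threshold: (51−33)/(51−11) = 9/20.
24/43 > 9/20, so Firm B binds and δ* = 24/43.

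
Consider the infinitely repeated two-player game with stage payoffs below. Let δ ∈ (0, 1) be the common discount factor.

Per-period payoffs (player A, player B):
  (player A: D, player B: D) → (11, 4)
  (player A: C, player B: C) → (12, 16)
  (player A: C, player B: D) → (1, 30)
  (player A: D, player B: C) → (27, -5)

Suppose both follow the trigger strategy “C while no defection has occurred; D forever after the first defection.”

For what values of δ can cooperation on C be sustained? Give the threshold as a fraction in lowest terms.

player A's threshold: (27−12)/(27−11) = 15/16.
player B's threshold: (30−16)/(30−4) = 7/13.
15/16 > 7/13, so player A binds and δ* = 15/16.

15/16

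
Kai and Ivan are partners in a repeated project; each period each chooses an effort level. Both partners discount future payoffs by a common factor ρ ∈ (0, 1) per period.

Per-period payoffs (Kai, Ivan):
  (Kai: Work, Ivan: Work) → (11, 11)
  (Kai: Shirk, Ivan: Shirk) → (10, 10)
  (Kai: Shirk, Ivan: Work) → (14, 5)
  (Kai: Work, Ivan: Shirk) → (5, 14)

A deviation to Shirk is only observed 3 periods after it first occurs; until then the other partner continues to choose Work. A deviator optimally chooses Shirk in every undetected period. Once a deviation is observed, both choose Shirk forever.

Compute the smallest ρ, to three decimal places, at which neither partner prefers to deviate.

The best deviation is to choose Shirk for all 3 undetected periods, earning 14 each, then 10 forever once detected.
Deviation value: 14(1−ρ^3)/(1−ρ) + 10ρ^3/(1−ρ); cooperation value: 11/(1−ρ).
IC: 11 ≥ 14(1−ρ^3) + 10ρ^3 = 14 − 4ρ^3.
So ρ^3 ≥ 3/4, giving ρ ≥ (3/4)^(1/3) ≈ 0.909.

0.909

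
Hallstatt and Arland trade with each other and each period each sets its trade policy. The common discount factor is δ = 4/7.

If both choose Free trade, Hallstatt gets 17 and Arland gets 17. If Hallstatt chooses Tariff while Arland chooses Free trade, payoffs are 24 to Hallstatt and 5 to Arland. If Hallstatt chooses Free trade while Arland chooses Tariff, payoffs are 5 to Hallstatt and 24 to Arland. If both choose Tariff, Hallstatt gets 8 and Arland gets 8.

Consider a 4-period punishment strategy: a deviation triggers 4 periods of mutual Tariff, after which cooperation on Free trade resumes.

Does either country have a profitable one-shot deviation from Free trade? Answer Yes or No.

No

Comparing payoff streams over the 5 periods until play realigns: cooperate → 17(1+δ+…+δ^4); deviate → 24 + 8(δ+…+δ^4).
Cooperation is sustained iff (17−8)(δ+…+δ^4) ≥ 24−17.
δ+…+δ^4 = 4/7·(1−(4/7)^4)/(1−4/7) = 1.1912, and (24−17)/(17−8) = 0.7778.
1.1912 ≥ 0.7778, so cooperation is sustainable.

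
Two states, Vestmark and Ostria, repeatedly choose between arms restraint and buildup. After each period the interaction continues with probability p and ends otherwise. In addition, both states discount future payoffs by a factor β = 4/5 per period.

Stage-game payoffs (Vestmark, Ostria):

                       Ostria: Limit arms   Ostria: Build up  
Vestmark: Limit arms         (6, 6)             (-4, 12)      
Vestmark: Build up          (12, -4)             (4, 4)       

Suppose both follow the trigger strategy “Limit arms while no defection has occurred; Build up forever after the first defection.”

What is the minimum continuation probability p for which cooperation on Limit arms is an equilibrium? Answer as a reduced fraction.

Expected continuation weight on next period's payoff is β·p = 4/5·p, which plays the role of the discount factor.
Cooperation requires 4/5·p ≥ (12−6)/(12−4) = 3/4, hence p ≥ 15/16.

15/16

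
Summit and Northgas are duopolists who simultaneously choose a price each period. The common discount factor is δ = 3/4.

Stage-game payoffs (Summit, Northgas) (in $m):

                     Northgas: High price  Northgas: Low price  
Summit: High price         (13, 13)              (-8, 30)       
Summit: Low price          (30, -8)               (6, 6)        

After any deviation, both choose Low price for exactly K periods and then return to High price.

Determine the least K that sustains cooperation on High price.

6

Need Σ_{k=1}^{K} δ^k ≥ (30−13)/(13−6) = 2.4286 at δ = 3/4.
At K = 5 the sum is 2.2881 < 2.4286; at K = 6 it is 2.4661 ≥ 2.4286.
So the minimum punishment length is K = 6.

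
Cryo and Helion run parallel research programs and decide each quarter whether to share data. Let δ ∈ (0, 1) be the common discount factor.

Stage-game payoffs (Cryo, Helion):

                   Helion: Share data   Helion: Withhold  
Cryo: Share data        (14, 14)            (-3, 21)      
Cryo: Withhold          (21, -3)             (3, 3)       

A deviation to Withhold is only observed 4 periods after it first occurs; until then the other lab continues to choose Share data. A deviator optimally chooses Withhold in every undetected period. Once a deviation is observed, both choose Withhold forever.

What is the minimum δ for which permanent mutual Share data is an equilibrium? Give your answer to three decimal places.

0.790

Deviating for the 4 undetected periods gains 21−14 = 7 per period over cooperation, then loses 14−3 = 11 per period forever once punishment starts.
Gain: 7(1 + δ + … + δ^3); loss: 11·δ^4/(1−δ).
No profitable deviation ⇔ 7(1−δ^4) ≤ 11·δ^4, i.e. δ^4 ≥ 7/(7+11) = 7/18.
Hence δ ≥ (7/18)^(1/4) ≈ 0.790.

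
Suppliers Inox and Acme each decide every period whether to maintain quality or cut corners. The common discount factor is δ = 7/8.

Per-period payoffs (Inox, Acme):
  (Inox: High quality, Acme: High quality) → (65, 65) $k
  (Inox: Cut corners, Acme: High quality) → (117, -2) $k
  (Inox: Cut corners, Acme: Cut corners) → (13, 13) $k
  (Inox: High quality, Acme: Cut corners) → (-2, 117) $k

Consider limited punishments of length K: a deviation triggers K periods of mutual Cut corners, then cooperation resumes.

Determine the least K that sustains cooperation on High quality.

2

Need Σ_{k=1}^{K} δ^k ≥ (117−65)/(65−13) = 1.0000 at δ = 7/8.
At K = 1 the sum is 0.8750 < 1.0000; at K = 2 it is 1.6406 ≥ 1.0000.
So the minimum punishment length is K = 2.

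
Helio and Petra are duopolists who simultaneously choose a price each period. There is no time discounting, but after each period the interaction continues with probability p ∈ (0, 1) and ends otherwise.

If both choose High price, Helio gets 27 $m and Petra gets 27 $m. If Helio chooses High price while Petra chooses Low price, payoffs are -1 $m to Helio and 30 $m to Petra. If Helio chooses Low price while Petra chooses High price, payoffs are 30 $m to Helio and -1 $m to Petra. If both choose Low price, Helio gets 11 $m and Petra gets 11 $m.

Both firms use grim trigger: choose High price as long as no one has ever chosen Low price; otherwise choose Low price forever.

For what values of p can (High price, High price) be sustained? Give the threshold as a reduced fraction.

With no time discounting, the continuation probability p plays the role of the discount factor.
Grim-trigger IC: 27/(1−p) ≥ 30 + 11p/(1−p) ⇒ p ≥ (30−27)/(30−11) = 3/19.

3/19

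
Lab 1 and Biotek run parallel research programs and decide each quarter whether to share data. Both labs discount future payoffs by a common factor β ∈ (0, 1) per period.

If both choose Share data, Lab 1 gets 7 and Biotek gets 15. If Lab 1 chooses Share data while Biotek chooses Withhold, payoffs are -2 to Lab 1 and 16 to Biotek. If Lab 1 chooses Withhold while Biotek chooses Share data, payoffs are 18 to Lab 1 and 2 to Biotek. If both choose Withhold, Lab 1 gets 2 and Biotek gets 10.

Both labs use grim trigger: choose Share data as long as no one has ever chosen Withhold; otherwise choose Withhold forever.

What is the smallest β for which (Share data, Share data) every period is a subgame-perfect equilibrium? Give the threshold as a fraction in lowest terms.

11/16

Lab 1: cooperation gives 7 each period; deviation gives 18 once then 2 forever.
  7/(1−β) ≥ 18 + 2β/(1−β) ⇒ β ≥ 11/16.
Biotek: cooperation gives 15 each period; deviation gives 16 once then 10 forever.
  β ≥ 1/6.
Both must hold, so the binding constraint is Lab 1's: β ≥ 11/16.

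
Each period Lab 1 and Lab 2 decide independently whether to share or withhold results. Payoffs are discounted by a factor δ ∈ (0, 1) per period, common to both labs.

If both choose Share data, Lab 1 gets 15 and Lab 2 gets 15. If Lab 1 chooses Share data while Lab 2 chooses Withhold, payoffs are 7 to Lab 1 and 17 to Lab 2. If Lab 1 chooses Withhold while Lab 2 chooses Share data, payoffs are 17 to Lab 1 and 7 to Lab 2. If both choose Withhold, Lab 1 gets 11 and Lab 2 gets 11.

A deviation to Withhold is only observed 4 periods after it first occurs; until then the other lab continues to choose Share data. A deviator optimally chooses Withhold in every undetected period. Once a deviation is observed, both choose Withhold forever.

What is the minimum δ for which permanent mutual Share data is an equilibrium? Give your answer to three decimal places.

Deviating for the 4 undetected periods gains 17−15 = 2 per period over cooperation, then loses 15−11 = 4 per period forever once punishment starts.
Gain: 2(1 + δ + … + δ^3); loss: 4·δ^4/(1−δ).
No profitable deviation ⇔ 2(1−δ^4) ≤ 4·δ^4, i.e. δ^4 ≥ 2/(2+4) = 1/3.
Hence δ ≥ (1/3)^(1/4) ≈ 0.760.

0.760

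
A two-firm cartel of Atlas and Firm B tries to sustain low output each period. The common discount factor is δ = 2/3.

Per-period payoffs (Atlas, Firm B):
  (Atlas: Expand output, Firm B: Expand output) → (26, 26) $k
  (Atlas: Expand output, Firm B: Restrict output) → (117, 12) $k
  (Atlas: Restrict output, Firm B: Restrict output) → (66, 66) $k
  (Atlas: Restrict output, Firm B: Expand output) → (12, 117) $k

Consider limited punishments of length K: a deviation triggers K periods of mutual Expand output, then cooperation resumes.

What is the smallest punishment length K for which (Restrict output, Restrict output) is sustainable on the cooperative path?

3

Need Σ_{k=1}^{K} δ^k ≥ (117−66)/(66−26) = 1.2750 at δ = 2/3.
At K = 2 the sum is 1.1111 < 1.2750; at K = 3 it is 1.4074 ≥ 1.2750.
So the minimum punishment length is K = 3.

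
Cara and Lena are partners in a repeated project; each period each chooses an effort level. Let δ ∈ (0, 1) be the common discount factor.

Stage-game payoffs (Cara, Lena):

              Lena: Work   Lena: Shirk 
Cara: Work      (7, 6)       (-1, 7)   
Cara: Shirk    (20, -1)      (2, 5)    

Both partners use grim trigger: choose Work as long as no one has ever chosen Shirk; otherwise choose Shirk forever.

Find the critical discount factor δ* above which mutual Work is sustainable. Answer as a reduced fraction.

Cara's threshold: (20−7)/(20−2) = 13/18.
Lena's threshold: (7−6)/(7−5) = 1/2.
13/18 > 1/2, so Cara binds and δ* = 13/18.

13/18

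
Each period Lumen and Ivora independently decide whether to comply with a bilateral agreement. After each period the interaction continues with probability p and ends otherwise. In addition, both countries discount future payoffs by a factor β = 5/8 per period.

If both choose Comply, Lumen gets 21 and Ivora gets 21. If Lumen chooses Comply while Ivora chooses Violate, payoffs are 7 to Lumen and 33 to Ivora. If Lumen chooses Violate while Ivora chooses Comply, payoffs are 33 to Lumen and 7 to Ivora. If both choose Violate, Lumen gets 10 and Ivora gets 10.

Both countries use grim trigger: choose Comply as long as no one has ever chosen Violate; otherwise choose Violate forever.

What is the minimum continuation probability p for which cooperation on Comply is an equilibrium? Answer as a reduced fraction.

Expected continuation weight on next period's payoff is β·p = 5/8·p, which plays the role of the discount factor.
Cooperation requires 5/8·p ≥ (33−21)/(33−10) = 12/23, hence p ≥ 96/115.

96/115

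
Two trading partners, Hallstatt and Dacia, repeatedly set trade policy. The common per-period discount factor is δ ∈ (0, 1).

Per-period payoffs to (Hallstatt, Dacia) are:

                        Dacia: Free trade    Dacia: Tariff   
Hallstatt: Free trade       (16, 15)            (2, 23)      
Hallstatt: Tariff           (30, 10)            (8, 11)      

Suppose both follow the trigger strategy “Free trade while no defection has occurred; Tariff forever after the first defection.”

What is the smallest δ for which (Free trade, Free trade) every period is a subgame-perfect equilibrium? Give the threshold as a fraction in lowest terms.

2/3

For Hallstatt: deviation gain 30−16 = 14, per-period punishment loss 16−8 = 8. IC gives δ ≥ 14/22 = 7/11.
For Dacia: gain 8, loss 4 per period, so δ ≥ 8/12 = 2/3.
The tighter constraint is Dacia's, so cooperation needs δ ≥ 2/3.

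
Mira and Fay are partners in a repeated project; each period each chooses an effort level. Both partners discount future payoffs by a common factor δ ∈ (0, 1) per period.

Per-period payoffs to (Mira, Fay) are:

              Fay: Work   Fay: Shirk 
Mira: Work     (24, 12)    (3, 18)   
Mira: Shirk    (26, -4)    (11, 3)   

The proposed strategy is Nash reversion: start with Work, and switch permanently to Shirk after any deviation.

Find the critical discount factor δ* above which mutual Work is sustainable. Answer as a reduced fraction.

Mira: cooperation gives 24 each period; deviation gives 26 once then 11 forever.
  24/(1−δ) ≥ 26 + 11δ/(1−δ) ⇒ δ ≥ 2/15.
Fay: cooperation gives 12 each period; deviation gives 18 once then 3 forever.
  δ ≥ 6/15 = 2/5.
Both must hold, so the binding constraint is Fay's: δ ≥ 2/5.

2/5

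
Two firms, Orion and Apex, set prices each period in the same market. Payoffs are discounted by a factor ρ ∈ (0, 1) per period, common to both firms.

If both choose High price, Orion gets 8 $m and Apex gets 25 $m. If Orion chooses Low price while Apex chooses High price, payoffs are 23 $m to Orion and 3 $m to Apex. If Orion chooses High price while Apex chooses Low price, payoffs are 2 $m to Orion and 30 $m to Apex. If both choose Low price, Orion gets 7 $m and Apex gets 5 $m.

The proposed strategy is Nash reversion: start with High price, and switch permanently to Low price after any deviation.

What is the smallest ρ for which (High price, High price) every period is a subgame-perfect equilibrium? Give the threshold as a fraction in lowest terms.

15/16

For Orion: deviation gain 23−8 = 15, per-period punishment loss 8−7 = 1. IC gives ρ ≥ 15/16.
For Apex: gain 5, loss 20 per period, so ρ ≥ 5/25 = 1/5.
The tighter constraint is Orion's, so cooperation needs ρ ≥ 15/16.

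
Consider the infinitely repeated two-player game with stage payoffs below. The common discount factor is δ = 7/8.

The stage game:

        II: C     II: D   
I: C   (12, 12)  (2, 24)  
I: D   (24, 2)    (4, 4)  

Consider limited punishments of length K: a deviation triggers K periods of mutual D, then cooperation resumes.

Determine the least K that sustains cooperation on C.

Need Σ_{k=1}^{K} δ^k ≥ (24−12)/(12−4) = 1.5000 at δ = 7/8.
At K = 1 the sum is 0.8750 < 1.5000; at K = 2 it is 1.6406 ≥ 1.5000.
So the minimum punishment length is K = 2.

2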